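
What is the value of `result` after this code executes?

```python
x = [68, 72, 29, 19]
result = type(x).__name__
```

x is list; result = 'list'

'list'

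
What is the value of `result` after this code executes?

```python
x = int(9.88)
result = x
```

x = 9; result = 9

9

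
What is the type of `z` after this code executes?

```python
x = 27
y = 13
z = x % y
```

int % int = int

int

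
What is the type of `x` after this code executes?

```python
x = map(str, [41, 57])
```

map() returns a map object

map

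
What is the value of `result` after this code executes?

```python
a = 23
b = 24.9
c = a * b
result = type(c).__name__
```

a is int; b is float; c is float; result = 'float'

'float'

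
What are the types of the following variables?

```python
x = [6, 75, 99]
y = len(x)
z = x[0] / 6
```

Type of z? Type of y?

int / int = float; len() returns int

float, int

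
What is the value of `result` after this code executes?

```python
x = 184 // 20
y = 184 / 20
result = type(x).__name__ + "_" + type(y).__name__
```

x is int; y is float; result = 'int_float'

'int_float'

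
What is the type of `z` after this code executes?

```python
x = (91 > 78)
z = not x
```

'not' returns bool

bool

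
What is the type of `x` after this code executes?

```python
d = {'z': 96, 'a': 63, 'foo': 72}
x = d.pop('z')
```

dict.pop() returns the value

int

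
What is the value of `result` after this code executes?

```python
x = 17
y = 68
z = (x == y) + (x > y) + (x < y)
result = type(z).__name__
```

x is int; y is int; z is int; result = 'int'

'int'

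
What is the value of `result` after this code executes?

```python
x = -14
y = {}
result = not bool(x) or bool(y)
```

x = -14; y = {}; result = False

False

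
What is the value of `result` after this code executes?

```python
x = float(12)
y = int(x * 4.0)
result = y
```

x = 12.0; y = 48; result = 48

48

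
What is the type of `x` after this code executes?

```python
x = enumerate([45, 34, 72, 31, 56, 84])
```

enumerate() returns an enumerate object

enumerate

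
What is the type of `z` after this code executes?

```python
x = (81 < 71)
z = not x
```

'not' returns bool

bool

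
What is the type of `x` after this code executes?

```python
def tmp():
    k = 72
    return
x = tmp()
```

Bare return returns None

NoneType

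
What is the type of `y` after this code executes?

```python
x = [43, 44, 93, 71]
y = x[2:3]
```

Slicing a list returns a list

list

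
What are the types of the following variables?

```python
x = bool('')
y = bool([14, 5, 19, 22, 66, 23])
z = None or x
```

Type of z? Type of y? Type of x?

None or bool returns the bool; bool() returns bool; bool() returns bool

bool, bool, bool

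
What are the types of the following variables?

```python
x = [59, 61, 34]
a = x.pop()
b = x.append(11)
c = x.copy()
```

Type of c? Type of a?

copy() returns list; pop() returns element

list, int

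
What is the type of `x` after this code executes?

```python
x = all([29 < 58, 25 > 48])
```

all() returns bool

bool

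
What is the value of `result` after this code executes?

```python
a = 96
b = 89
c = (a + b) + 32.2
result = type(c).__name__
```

a is int; b is int; c is float; result = 'float'

'float'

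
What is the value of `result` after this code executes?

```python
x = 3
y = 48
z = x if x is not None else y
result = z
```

x = 3; y = 48; z = 3; result = 3

3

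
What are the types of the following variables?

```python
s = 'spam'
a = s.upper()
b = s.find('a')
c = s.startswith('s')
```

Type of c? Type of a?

startswith() returns bool; upper() returns str

bool, str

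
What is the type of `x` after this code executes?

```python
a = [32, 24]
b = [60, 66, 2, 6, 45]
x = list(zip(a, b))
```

list(zip()) returns a list of tuples

list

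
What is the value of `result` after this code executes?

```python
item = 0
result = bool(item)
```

item = 0; result = False

False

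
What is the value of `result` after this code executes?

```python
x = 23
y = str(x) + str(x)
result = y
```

x = 23; y = '2323'; result = '2323'

'2323'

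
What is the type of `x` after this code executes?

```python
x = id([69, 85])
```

id() returns int

int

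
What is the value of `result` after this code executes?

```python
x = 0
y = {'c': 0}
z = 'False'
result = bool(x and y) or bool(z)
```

x = 0; y = {'c': 0}; z = 'False'; result = True

True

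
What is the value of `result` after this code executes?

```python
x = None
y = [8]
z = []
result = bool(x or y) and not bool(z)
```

x = None; y = [8]; z = []; result = True

True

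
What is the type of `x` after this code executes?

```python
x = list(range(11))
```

list(range()) returns list

list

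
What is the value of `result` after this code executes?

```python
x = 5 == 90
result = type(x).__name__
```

x is bool; result = 'bool'

'bool'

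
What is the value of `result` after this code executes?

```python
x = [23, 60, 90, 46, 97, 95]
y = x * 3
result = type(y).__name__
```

x is list; y is list; result = 'list'

'list'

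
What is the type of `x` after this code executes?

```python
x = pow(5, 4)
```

pow(int, int) returns int

int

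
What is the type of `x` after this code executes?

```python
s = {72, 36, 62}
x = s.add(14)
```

set.add() returns None (mutates in place)

NoneType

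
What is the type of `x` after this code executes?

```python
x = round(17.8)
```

round() with no decimal places returns int

int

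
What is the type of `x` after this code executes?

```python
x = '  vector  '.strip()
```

str.strip() returns str

str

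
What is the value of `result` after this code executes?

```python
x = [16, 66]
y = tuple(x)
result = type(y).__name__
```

x is list; y is tuple; result = 'tuple'

'tuple'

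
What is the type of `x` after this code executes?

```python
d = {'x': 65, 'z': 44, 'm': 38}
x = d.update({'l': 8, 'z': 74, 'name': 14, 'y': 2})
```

dict.update() returns None

NoneType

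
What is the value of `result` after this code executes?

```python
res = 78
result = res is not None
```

res = 78; result = True

True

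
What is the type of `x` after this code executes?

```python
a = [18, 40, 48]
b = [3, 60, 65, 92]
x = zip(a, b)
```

zip() returns a zip object

zip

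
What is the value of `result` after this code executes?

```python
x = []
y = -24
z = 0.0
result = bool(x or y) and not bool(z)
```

x = []; y = -24; z = 0.0; result = True

True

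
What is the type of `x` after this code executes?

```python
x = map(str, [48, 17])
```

map() returns a map object

map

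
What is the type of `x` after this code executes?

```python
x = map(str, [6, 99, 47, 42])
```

map() returns a map object

map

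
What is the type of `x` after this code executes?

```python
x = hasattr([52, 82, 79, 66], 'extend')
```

hasattr() returns bool

bool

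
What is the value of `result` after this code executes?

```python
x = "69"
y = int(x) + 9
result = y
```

x = '69'; y = 78; result = 78

78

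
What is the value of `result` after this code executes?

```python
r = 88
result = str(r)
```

r = 88; result = '88'

'88'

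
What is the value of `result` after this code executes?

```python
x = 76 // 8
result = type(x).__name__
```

x is int; result = 'int'

'int'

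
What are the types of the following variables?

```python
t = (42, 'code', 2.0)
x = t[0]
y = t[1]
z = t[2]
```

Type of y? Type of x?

tuple[1] is str; tuple[0] is int

str, int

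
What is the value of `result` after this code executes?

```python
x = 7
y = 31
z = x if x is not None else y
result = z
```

x = 7; y = 31; z = 7; result = 7

7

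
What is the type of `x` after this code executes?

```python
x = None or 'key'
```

'or' with None returns the other truthy value (str)

str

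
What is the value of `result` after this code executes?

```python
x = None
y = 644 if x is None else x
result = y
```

x = None; y = 644; result = 644

644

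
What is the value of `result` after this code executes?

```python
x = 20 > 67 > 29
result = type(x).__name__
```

x is bool; result = 'bool'

'bool'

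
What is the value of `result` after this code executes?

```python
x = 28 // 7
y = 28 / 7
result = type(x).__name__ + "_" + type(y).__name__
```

x is int; y is float; result = 'int_float'

'int_float'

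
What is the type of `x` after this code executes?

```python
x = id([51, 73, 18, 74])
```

id() returns int

int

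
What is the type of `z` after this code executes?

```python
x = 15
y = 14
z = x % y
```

int % int = int

int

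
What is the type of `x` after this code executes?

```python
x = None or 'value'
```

'or' with None returns the other truthy value (str)

str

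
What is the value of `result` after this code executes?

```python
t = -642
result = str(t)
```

t = -642; result = '-642'

'-642'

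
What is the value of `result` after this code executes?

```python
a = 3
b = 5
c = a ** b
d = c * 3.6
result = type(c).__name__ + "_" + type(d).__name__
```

a is int; b is int; c is int; d is float; result = 'int_float'

'int_float'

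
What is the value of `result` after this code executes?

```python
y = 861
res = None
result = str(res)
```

y = 861; res = None; result = 'None'

'None'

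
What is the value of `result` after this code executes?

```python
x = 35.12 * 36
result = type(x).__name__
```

x is float; result = 'float'

'float'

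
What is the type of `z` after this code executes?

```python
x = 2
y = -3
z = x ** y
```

int ** negative = float

float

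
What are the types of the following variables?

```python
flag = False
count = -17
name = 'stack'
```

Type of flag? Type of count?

flag is assigned the constant False, which has type bool; count is assigned a bare integer (no decimal point), so it is an int

bool, int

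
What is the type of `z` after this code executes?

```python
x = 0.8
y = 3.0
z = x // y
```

float // float = float

float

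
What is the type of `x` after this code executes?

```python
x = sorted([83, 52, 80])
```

sorted() always returns list

list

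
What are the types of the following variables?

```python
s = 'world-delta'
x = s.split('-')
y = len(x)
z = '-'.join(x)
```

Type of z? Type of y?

str.join() returns str; len() returns int

str, int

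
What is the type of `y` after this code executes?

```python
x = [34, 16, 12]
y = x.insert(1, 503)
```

list.insert() returns None

NoneType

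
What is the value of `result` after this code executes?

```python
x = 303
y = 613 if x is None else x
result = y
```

x = 303; y = 303; result = 303

303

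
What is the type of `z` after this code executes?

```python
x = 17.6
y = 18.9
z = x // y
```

float // float = float

float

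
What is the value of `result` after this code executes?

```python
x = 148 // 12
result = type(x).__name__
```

x is int; result = 'int'

'int'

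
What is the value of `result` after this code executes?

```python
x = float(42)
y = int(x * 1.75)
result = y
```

x = 42.0; y = 73; result = 73

73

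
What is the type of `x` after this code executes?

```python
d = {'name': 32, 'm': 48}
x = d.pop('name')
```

dict.pop() returns the value

int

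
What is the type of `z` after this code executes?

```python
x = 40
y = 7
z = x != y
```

Comparison returns bool

bool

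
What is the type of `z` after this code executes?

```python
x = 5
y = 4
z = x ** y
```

positive int ** positive int = int

int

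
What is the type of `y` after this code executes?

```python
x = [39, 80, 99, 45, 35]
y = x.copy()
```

list.copy() returns list

list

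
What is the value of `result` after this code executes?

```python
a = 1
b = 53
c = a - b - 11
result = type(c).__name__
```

a is int; b is int; c is int; result = 'int'

'int'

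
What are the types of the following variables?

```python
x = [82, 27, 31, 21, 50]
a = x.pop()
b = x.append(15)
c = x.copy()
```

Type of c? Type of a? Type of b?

copy() returns list; pop() returns element; append() returns None

list, int, NoneType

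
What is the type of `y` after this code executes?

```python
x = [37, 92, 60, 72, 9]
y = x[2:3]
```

Slicing a list returns a list

list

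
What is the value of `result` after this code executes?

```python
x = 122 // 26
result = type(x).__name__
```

x is int; result = 'int'

'int'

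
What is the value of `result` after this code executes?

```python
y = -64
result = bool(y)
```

y = -64; result = True

True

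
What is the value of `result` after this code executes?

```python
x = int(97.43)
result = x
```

x = 97; result = 97

97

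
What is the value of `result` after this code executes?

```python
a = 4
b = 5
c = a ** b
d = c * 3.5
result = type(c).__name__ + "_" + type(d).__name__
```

a is int; b is int; c is int; d is float; result = 'int_float'

'int_float'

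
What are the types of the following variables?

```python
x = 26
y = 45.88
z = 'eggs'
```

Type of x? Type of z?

x is assigned a bare integer (no decimal point), so it is an int; z is assigned a quoted string literal, so it is a str

int, str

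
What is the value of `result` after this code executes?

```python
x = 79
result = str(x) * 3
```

x = 79; result = '797979'

'797979'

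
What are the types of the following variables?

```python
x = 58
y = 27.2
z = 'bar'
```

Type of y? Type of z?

y is assigned a number with a decimal point, so it is a float; z is assigned a quoted string literal, so it is a str

float, str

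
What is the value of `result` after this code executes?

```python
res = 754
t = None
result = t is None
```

res = 754; t = None; result = True

True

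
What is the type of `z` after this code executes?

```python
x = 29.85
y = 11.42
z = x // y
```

float // float = float

float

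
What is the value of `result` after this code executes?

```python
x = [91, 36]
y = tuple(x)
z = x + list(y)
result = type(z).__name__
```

x is list; y is tuple; z is list; result = 'list'

'list'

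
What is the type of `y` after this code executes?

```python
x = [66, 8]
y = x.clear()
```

list.clear() returns None

NoneType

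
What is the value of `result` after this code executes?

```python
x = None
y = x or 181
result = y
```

x = None; y = 181; result = 181

181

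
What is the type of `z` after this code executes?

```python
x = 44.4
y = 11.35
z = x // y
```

float // float = float

float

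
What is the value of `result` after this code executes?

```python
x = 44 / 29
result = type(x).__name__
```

x is float; result = 'float'

'float'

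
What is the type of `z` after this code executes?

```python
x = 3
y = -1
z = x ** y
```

int ** negative = float

float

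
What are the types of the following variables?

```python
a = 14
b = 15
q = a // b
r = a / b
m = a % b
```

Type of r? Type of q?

/ returns float; // returns int

float, int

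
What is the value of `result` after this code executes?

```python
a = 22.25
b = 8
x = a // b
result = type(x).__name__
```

a is float; b is int; x is float; result = 'float'

'float'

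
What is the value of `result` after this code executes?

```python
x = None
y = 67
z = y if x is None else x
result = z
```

x = None; y = 67; z = 67; result = 67

67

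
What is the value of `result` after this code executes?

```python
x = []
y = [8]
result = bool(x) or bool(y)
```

x = []; y = [8]; result = True

True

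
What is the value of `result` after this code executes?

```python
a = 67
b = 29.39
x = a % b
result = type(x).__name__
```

a is int; b is float; x is float; result = 'float'

'float'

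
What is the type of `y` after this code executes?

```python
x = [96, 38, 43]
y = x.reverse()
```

list.reverse() returns None

NoneType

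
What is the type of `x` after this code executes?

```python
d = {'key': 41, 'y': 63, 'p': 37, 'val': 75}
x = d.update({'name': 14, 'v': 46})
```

dict.update() returns None

NoneType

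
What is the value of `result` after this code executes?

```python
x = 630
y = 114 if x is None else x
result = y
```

x = 630; y = 630; result = 630

630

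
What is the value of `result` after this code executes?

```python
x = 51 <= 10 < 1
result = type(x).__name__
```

x is bool; result = 'bool'

'bool'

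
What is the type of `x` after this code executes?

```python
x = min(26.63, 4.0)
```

min() of floats returns float

float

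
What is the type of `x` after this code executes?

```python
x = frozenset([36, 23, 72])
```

frozenset() returns frozenset

frozenset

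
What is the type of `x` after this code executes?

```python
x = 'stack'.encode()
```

str.encode() returns bytes

bytes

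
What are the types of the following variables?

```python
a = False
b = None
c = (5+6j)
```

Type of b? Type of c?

b is assigned None, whose type is NoneType; c is assigned (5+6j), an int plus an imaginary literal (j suffix), which evaluates to complex

NoneType, complex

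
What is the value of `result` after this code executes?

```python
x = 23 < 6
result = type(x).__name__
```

x is bool; result = 'bool'

'bool'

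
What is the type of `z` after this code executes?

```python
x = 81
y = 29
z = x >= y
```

Comparison returns bool

bool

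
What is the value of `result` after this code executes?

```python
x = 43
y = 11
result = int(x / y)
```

x = 43; y = 11; result = 3

3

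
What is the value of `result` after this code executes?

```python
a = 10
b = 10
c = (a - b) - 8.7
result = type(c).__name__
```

a is int; b is int; c is float; result = 'float'

'float'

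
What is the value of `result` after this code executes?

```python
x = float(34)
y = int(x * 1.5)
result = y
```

x = 34.0; y = 51; result = 51

51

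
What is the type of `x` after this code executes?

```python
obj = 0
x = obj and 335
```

'and' returns first falsy value (0 is int)

int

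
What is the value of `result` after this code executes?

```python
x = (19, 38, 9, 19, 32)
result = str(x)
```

x = (19, 38, 9, 19, 32); result = '(19, 38, 9, 19, 32)'

'(19, 38, 9, 19, 32)'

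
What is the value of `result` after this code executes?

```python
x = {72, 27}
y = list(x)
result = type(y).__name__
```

x is set; y is list; result = 'list'

'list'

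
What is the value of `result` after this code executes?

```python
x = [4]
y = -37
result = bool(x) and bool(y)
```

x = [4]; y = -37; result = True

True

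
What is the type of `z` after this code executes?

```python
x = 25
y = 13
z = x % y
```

int % int = int

int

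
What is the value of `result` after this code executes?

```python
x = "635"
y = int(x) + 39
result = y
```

x = '635'; y = 674; result = 674

674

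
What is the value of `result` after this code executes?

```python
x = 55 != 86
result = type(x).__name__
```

x is bool; result = 'bool'

'bool'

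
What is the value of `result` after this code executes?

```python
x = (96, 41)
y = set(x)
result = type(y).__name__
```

x is tuple; y is set; result = 'set'

'set'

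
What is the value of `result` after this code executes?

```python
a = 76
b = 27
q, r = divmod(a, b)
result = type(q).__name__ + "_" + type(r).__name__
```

a is int; b is int; q is int; r is int; result = 'int_int'

'int_int'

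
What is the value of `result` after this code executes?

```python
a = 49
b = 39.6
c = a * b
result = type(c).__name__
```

a is int; b is float; c is float; result = 'float'

'float'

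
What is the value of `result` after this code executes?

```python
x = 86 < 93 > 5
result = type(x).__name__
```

x is bool; result = 'bool'

'bool'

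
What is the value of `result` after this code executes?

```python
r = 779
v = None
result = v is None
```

r = 779; v = None; result = True

True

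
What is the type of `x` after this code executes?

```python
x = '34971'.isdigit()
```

str.isdigit() returns bool

bool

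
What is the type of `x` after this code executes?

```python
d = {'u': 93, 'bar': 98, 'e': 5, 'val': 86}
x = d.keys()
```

.keys() returns dict_keys view

dict_keys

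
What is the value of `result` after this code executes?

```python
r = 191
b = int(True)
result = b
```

r = 191; b = 1; result = 1

1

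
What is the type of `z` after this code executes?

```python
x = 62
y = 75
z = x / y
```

int / int = float

float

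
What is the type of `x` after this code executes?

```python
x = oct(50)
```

oct() returns str representation

str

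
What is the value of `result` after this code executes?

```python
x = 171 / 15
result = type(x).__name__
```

x is float; result = 'float'

'float'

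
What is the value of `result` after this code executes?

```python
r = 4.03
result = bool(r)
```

r = 4.03; result = True

True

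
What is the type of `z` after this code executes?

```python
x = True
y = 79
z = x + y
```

bool + int = int (bool is subclass of int)

int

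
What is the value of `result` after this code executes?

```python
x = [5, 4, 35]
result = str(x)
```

x = [5, 4, 35]; result = '[5, 4, 35]'

'[5, 4, 35]'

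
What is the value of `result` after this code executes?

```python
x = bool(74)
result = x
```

x = True; result = True

True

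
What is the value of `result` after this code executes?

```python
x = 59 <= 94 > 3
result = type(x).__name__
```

x is bool; result = 'bool'

'bool'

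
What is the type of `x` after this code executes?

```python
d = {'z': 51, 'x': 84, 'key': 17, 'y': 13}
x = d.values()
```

.values() returns dict_values view

dict_values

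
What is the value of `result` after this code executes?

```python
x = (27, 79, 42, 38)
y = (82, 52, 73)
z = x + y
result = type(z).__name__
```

x is tuple; y is tuple; z is tuple; result = 'tuple'

'tuple'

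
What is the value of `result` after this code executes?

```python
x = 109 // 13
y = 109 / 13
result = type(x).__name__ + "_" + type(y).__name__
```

x is int; y is float; result = 'int_float'

'int_float'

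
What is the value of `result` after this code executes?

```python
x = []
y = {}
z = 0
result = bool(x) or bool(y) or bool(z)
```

x = []; y = {}; z = 0; result = False

False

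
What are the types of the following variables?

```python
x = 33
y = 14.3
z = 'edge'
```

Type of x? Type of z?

x is assigned a bare integer (no decimal point), so it is an int; z is assigned a quoted string literal, so it is a str

int, str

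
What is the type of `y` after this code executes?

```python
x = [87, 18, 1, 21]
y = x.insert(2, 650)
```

list.insert() returns None

NoneType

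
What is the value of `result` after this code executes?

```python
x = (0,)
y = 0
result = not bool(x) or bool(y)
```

x = (0,); y = 0; result = False

False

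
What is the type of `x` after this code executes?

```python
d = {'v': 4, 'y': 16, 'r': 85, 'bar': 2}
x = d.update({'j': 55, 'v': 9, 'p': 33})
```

dict.update() returns None

NoneType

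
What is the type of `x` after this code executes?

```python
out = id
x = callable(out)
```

callable() returns bool

bool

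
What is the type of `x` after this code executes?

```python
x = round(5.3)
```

round() with no decimal places returns int

int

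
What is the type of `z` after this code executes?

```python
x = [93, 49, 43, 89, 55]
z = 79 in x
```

'in' operator returns bool

bool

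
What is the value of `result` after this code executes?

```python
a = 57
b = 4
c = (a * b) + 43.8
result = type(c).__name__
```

a is int; b is int; c is float; result = 'float'

'float'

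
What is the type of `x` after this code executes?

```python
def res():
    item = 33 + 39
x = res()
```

Function without return returns None

NoneType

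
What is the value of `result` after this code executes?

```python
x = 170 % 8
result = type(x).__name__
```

x is int; result = 'int'

'int'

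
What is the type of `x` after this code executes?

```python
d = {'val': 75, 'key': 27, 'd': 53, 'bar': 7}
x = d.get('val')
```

dict.get() returns value type when found

int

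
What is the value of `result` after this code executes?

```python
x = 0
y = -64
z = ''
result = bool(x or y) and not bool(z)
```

x = 0; y = -64; z = ''; result = True

True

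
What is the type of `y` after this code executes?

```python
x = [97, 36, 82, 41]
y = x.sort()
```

list.sort() returns None (mutates in place)

NoneType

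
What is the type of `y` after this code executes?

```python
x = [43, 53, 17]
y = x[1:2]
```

Slicing a list returns a list

list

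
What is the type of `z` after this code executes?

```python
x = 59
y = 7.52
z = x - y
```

int - float = float

float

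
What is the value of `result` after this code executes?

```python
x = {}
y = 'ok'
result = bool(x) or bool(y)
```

x = {}; y = 'ok'; result = True

True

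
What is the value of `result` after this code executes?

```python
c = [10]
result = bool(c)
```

c = [10]; result = True

True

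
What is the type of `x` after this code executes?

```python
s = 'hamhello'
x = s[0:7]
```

Slicing a str returns str

str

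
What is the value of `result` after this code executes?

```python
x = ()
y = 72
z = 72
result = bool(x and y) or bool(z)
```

x = (); y = 72; z = 72; result = True

True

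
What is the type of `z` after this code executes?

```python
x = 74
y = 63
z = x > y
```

Comparison returns bool

bool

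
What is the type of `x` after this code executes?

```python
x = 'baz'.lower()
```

str.lower() returns str

str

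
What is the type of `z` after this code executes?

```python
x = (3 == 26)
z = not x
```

'not' returns bool

bool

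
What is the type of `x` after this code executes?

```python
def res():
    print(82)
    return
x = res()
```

Bare return returns None

NoneType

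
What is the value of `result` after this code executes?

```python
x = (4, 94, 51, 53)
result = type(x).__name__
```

x is tuple; result = 'tuple'

'tuple'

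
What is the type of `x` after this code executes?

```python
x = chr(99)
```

chr() returns str (single char)

str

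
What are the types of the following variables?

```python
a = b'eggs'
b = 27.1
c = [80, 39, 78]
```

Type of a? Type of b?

a is assigned a bytes literal (b'...' prefix); b is assigned a number with a decimal point, so it is a float

bytes, float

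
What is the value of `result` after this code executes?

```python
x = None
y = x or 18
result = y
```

x = None; y = 18; result = 18

18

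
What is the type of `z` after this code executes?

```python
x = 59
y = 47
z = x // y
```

int // int = int

int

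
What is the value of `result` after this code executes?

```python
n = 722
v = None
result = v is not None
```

n = 722; v = None; result = False

False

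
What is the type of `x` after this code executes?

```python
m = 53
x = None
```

None has type NoneType

NoneType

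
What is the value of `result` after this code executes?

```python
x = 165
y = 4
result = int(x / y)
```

x = 165; y = 4; result = 41

41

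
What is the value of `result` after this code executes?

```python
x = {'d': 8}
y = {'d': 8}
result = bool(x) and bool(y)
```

x = {'d': 8}; y = {'d': 8}; result = True

True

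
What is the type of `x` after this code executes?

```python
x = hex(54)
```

hex() returns str representation

str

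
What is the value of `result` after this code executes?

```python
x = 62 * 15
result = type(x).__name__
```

x is int; result = 'int'

'int'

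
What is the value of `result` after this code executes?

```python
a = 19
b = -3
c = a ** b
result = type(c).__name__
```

a is int; b is int; c is float; result = 'float'

'float'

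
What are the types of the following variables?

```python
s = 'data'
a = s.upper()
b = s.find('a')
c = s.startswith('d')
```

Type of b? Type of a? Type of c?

find() returns int; upper() returns str; startswith() returns bool

int, str, bool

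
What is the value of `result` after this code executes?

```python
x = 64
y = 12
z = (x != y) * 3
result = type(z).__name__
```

x is int; y is int; z is int; result = 'int'

'int'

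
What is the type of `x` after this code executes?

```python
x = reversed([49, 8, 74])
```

reversed() on a list returns list_reverseiterator

list_reverseiterator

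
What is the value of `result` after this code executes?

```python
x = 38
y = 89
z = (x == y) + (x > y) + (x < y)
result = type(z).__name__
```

x is int; y is int; z is int; result = 'int'

'int'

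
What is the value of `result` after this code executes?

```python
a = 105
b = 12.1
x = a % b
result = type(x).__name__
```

a is int; b is float; x is float; result = 'float'

'float'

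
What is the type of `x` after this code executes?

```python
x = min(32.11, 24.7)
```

min() of floats returns float

float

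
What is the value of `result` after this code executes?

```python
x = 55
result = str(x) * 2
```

x = 55; result = '5555'

'5555'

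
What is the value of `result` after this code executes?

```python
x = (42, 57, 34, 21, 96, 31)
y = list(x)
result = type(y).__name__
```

x is tuple; y is list; result = 'list'

'list'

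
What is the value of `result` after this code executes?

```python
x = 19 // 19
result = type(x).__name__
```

x is int; result = 'int'

'int'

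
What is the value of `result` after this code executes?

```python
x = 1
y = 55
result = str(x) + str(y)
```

x = 1; y = 55; result = '155'

'155'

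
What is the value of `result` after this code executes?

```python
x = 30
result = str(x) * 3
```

x = 30; result = '303030'

'303030'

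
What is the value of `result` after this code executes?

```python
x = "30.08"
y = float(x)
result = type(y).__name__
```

x is str; y is float; result = 'float'

'float'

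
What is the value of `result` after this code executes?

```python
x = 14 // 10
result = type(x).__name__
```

x is int; result = 'int'

'int'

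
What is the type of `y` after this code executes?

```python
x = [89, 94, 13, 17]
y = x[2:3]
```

Slicing a list returns a list

list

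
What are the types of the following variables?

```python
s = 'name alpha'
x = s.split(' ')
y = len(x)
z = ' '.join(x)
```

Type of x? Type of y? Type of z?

str.split() returns list; len() returns int; str.join() returns str

list, int, str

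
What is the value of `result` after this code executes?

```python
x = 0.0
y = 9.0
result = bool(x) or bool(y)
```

x = 0.0; y = 9.0; result = True

True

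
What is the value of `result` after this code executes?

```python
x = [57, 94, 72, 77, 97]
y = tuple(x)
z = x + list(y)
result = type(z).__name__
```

x is list; y is tuple; z is list; result = 'list'

'list'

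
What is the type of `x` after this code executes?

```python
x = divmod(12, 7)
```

divmod() returns tuple of (quotient, remainder)

tuple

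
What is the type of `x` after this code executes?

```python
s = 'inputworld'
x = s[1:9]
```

Slicing a str returns str

str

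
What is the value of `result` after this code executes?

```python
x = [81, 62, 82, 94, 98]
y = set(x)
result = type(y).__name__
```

x is list; y is set; result = 'set'

'set'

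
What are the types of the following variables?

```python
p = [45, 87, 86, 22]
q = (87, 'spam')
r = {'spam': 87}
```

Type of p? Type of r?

p is assigned a list literal (square brackets); r is assigned a dict literal ({key: value})

list, dict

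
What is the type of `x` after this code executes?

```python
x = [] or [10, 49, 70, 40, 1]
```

'or' returns first truthy value (list)

list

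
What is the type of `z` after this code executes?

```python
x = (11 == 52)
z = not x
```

'not' returns bool

bool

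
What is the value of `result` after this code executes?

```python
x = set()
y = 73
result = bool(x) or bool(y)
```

x = set(); y = 73; result = True

True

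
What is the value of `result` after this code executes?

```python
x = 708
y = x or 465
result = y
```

x = 708; y = 708; result = 708

708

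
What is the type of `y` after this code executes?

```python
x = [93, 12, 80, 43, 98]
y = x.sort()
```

list.sort() returns None (mutates in place)

NoneType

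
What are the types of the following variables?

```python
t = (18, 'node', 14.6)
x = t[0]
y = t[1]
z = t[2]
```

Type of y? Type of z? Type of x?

tuple[1] is str; tuple[2] is float; tuple[0] is int

str, float, int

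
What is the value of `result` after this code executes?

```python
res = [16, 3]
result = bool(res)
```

res = [16, 3]; result = True

True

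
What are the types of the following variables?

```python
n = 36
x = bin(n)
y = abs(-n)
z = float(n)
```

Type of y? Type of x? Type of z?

abs() of int returns int; bin() returns str; float() returns float

int, str, float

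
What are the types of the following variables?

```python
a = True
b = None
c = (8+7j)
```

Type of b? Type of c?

b is assigned None, whose type is NoneType; c is assigned (8+7j), an int plus an imaginary literal (j suffix), which evaluates to complex

NoneType, complex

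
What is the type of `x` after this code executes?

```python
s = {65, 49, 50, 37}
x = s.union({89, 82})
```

set.union() returns a new set

set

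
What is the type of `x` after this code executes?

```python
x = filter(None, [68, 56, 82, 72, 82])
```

filter() returns a filter object

filter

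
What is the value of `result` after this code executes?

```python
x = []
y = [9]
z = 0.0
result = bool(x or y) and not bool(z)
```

x = []; y = [9]; z = 0.0; result = True

True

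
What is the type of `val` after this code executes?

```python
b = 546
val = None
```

None has type NoneType

NoneType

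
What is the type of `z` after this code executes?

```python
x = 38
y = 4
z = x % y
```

int % int = int

int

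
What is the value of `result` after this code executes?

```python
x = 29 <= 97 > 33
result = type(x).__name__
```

x is bool; result = 'bool'

'bool'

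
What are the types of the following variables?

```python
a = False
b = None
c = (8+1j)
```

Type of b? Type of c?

b is assigned None, whose type is NoneType; c is assigned (8+1j), an int plus an imaginary literal (j suffix), which evaluates to complex

NoneType, complex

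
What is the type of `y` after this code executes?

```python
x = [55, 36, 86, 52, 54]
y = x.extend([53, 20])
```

list.extend() returns None

NoneType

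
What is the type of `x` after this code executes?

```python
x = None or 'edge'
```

'or' with None returns the other truthy value (str)

str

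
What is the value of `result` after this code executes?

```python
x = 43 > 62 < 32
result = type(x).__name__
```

x is bool; result = 'bool'

'bool'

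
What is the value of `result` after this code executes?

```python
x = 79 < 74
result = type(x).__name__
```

x is bool; result = 'bool'

'bool'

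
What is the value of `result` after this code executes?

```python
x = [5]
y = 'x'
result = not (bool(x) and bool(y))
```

x = [5]; y = 'x'; result = False

False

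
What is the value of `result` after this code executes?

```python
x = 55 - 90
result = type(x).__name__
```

x is int; result = 'int'

'int'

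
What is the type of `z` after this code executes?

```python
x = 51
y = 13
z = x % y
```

int % int = int

int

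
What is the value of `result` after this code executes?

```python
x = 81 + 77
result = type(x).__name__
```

x is int; result = 'int'

'int'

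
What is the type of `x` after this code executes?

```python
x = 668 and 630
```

'and' with truthy values returns last operand (int)

int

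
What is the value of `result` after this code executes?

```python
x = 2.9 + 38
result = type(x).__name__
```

x is float; result = 'float'

'float'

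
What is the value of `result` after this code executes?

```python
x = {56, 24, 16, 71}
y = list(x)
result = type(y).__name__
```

x is set; y is list; result = 'list'

'list'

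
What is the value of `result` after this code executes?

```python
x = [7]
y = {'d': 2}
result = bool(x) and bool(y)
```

x = [7]; y = {'d': 2}; result = True

True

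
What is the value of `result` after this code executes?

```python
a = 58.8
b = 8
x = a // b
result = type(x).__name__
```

a is float; b is int; x is float; result = 'float'

'float'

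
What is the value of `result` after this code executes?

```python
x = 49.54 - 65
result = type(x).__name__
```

x is float; result = 'float'

'float'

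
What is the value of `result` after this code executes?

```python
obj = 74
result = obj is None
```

obj = 74; result = False

False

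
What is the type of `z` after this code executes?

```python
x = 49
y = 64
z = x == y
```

Equality comparison returns bool

bool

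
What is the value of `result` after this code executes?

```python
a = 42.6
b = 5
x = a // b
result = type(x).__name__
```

a is float; b is int; x is float; result = 'float'

'float'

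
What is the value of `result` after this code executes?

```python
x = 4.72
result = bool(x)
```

x = 4.72; result = True

True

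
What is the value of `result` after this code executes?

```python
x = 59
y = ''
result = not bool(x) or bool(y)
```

x = 59; y = ''; result = False

False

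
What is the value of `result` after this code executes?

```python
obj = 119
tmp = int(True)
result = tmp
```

obj = 119; tmp = 1; result = 1

1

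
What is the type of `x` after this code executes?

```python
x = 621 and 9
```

'and' with truthy values returns last operand (int)

int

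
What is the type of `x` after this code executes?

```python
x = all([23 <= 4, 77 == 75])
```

all() returns bool

bool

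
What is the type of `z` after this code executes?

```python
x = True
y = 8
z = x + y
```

bool + int = int (bool is subclass of int)

int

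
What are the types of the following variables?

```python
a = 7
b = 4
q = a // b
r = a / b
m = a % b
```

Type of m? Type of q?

% of ints returns int; // returns int

int, int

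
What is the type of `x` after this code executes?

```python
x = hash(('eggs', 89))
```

hash() returns int

int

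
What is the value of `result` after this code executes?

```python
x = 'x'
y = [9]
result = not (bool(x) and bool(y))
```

x = 'x'; y = [9]; result = False

False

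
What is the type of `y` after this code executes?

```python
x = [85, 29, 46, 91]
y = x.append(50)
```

list.append() returns None (mutates in place)

NoneType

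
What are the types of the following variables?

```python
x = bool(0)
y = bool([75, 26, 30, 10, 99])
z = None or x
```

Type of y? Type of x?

bool() returns bool; bool() returns bool

bool, bool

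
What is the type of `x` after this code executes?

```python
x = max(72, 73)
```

max() of ints returns int

int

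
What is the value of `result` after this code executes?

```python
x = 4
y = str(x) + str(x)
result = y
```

x = 4; y = '44'; result = '44'

'44'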